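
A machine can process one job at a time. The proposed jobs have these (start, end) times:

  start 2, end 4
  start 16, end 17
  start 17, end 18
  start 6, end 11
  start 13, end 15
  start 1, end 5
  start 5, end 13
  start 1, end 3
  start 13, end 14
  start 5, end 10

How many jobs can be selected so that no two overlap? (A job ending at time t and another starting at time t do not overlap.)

Sorted by end: (1,3)  (2,4)  (1,5)  (5,10)  (6,11)  (5,13)  (13,14)  (13,15)  (16,17)  (17,18)
take (1,3); take (5,10); skip (6,11); skip (5,13); take (13,14); take (16,17); take (17,18).
Selected 5 jobs.

5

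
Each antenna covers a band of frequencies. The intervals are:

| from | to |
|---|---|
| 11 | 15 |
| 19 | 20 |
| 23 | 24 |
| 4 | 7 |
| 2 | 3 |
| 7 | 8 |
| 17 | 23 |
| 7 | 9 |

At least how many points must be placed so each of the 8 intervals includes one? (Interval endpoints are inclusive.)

By right end: [2,3]  [4,7]  [7,8]  [7,9]  [11,15]  [19,20]  [17,23]  [23,24]
[2,3] uncovered → point at 3; [4,7] uncovered → point at 7; [11,15] uncovered → point at 15; [19,20] uncovered → point at 20; [23,24] uncovered → point at 24.
Points: 3, 7, 15, 20, 24 (5 total).

5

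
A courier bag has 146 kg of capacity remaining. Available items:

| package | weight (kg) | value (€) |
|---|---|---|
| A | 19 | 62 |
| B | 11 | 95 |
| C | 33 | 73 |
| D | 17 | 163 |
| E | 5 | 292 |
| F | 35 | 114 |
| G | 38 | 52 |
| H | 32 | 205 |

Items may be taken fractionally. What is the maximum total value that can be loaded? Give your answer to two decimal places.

990.73

Ratios (sorted): E 58.40, D 9.59, B 8.64, H 6.41, A 3.26, F 3.26, C 2.21, G 1.37
take E (5 @ 292); take D (17 @ 163); take B (11 @ 95); take H (32 @ 205); take A (19 @ 62); take F (35 @ 114); take 27/33 of C → 59.73. Capacity used 146/146.
Total value = 990.73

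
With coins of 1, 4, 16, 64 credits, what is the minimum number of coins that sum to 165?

6

165 − 2×64→37 − 2×16→5 − 1×4→1 − 1×1→0
Total coins = 2 + 2 + 1 + 1 = 6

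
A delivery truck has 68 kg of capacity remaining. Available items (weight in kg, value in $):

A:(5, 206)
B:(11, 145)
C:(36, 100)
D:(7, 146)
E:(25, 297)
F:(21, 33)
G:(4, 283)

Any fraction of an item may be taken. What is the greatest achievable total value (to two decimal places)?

Order: G (283/4=70.75) > A (206/5=41.20) > D (146/7=20.86) > B (145/11=13.18) > E (297/25=11.88) > C (100/36=2.78) > F (33/21=1.57)
Fill: take G (4 @ 283) → take A (5 @ 206) → take D (7 @ 146) → take B (11 @ 145) → take E (25 @ 297) → take 16/36 of C → 44.44; 68/68 used.
Total value = 1121.44

1121.44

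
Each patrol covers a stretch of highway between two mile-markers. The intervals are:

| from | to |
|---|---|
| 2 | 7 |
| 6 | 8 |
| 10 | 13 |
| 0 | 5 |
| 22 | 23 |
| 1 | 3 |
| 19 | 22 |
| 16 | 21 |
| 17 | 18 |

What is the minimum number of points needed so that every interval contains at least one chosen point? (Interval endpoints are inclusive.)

5

Process intervals by earliest right end; each time one isn't hit yet, stab at its right endpoint.
Sorted: [1,3] [0,5] [2,7] [6,8] [10,13] [17,18] [16,21] [19,22] [22,23]
{[1,3],[0,5],[2,7]} hit by 3; {[6,8]} hit by 8; {[10,13]} hit by 13; {[17,18],[16,21]} hit by 18; {[19,22],[22,23]} hit by 22.
Points: 3, 8, 13, 18, 22 (5 total).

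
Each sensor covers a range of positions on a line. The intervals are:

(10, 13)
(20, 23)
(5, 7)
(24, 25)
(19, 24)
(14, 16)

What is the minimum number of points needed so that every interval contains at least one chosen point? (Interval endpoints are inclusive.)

5

Sorted: [5,7] [10,13] [14,16] [20,23] [19,24] [24,25]
{[5,7]} hit by 7; {[10,13]} hit by 13; {[14,16]} hit by 16; {[20,23],[19,24]} hit by 23; {[24,25]} hit by 25.
Points: 7, 13, 16, 23, 25 (5 total).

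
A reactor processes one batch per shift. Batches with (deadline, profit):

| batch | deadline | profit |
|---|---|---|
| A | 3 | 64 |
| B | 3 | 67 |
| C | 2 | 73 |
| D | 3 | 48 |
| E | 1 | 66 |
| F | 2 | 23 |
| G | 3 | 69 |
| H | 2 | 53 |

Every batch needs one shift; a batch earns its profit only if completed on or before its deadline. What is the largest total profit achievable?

209

Take jobs in profit order; each goes to the latest open slot no later than its deadline.
Profit order: C=73 G=69 B=67 E=66 A=64 H=53 D=48 F=23
Assign: C→slot 2, G→slot 3, B→slot 1, E skipped, A skipped, H skipped, D skipped, F skipped.
Slots: [1:B] [2:C] [3:G]
Profit = 67 + 73 + 69 = 209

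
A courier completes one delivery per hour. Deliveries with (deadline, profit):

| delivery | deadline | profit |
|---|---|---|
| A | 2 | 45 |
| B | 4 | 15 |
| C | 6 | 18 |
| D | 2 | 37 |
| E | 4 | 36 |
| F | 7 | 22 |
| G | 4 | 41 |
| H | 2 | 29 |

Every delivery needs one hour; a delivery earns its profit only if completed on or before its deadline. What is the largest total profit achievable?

199

Sort by profit descending; place each in the latest free slot ≤ its deadline.
By profit: A(d2,45), G(d4,41), D(d2,37), E(d4,36), H(d2,29), F(d7,22), C(d6,18), B(d4,15)
A→slot 2; G→slot 4; D→slot 1; E→slot 3; H skipped; F→slot 7; C→slot 6; B skipped.
Profit = 37 + 45 + 36 + 41 + 18 + 22 = 199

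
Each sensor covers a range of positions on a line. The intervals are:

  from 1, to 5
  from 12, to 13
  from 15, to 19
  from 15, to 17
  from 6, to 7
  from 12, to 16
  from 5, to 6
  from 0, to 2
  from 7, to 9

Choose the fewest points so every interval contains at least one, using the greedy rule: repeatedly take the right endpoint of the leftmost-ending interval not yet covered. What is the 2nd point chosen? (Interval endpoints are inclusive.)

6

Sort by right endpoint; whenever an interval is uncovered, place a point at its right end.
By right end: [0,2]  [1,5]  [5,6]  [6,7]  [7,9]  [12,13]  [12,16]  [15,17]  [15,19]
[0,2] uncovered → point at 2; [5,6] uncovered → point at 6; [7,9] uncovered → point at 9; [12,13] uncovered → point at 13; [15,17] uncovered → point at 17.
Points: 2, 6, 9, 13, 17 (5 total).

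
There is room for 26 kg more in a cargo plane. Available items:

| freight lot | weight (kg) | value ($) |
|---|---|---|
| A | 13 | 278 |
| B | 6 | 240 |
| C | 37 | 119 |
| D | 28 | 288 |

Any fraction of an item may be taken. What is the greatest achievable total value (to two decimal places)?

Sort by value per unit weight and fill in that order.
Order: B (240/6=40.00) > A (278/13=21.38) > D (288/28=10.29) > C (119/37=3.22)
Fill: take B (6 @ 240) → take A (13 @ 278) → take 7/28 of D → 72.00; 26/26 used.
Total value = 590.00

590.00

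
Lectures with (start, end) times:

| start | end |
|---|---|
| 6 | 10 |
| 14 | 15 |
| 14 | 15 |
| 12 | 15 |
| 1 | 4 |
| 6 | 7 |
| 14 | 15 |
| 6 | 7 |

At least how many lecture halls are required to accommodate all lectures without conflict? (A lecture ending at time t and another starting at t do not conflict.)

Count concurrent intervals with a sweep; the peak is the room count.
Events (time:±→running): 1:+→1 4:-→0 6:+→1 6:+→2 6:+→3 7:-→2 7:-→1 10:-→0 12:+→1 14:+→2 14:+→3 14:+→4 … peak 4.

4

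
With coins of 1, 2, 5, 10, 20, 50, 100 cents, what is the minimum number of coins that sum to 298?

8

298 = 2×100 + 1×50 + 2×20 + 1×5 + 1×2 + 1×1
Total coins = 2 + 1 + 2 + 1 + 1 + 1 = 8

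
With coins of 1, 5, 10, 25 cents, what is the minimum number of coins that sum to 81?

81 − 3×25→6 − 1×5→1 − 1×1→0
Total coins = 3 + 1 + 1 = 5

5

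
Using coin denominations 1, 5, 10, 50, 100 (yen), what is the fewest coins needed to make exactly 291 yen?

8

291 = 2×100 + 1×50 + 4×10 + 1×1
Total coins = 2 + 1 + 4 + 1 = 8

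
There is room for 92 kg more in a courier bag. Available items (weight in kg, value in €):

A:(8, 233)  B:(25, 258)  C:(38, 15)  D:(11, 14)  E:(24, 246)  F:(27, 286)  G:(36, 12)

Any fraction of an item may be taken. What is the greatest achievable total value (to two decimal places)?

Greedy by value/weight ratio, highest first.
Ratios (sorted): A 29.12, F 10.59, B 10.32, E 10.25, D 1.27, C 0.39, G 0.33
take A (8 @ 233); take F (27 @ 286); take B (25 @ 258); take E (24 @ 246); take 8/11 of D → 10.18. Capacity used 92/92.
Total value = 1033.18

1033.18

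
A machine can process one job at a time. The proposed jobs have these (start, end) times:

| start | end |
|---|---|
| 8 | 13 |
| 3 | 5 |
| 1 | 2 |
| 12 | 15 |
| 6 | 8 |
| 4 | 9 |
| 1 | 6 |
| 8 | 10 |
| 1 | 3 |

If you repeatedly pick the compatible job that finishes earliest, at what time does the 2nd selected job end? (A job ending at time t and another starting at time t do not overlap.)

Sort by end time and greedily take each interval whose start is ≥ the last chosen end.
Sorted by end: (1,2)  (1,3)  (3,5)  (1,6)  (6,8)  (4,9)  (8,10)  (8,13)  (12,15)
take (1,2); take (3,5); take (6,8); skip (4,9); take (8,10); take (12,15).
Selected: (1,2) (3,5) (6,8) (8,10) (12,15)

5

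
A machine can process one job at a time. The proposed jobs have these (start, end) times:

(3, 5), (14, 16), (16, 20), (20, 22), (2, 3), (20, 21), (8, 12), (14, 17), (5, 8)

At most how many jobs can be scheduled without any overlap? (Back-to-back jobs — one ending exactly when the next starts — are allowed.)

7

Order by finish time; keep every interval that doesn't clash with the previous kept one.
Sorted by end: (2,3)  (3,5)  (5,8)  (8,12)  (14,16)  (14,17)  (16,20)  (20,21)  (20,22)
take (2,3); take (3,5); take (5,8); take (8,12); take (14,16); take (16,20); take (20,21); skip (20,22).
Selected 7 jobs.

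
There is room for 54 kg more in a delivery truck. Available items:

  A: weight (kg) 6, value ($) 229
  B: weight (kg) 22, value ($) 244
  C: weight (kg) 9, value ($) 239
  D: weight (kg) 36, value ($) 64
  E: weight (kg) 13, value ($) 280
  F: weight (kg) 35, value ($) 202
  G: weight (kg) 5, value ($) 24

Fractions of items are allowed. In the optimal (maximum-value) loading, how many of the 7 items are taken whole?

Greedy by value/weight ratio, highest first.
Ratios (sorted): A 38.17, C 26.56, E 21.54, B 11.09, F 5.77, G 4.80, D 1.78
take A (6 @ 229); take C (9 @ 239); take E (13 @ 280); take B (22 @ 244); take 4/35 of F → 23.09. Capacity used 54/54.
4 item(s) taken whole; one partial (take 4/35 of F).

4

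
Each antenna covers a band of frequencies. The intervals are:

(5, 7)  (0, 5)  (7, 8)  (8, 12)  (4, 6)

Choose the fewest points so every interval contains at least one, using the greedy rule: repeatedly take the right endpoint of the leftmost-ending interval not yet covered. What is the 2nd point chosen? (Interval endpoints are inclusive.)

Process intervals by earliest right end; each time one isn't hit yet, stab at its right endpoint.
Sorted: [0,5] [4,6] [5,7] [7,8] [8,12]
{[0,5],[4,6],[5,7]} hit by 5; {[7,8],[8,12]} hit by 8.
Points: 5, 8 (2 total).

8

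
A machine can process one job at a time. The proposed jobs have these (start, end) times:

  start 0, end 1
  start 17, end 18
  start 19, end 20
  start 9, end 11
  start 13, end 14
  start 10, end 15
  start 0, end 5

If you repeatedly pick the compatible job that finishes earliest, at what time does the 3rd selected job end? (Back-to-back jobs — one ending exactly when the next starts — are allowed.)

14

Sorted by end: (0,1)  (0,5)  (9,11)  (13,14)  (10,15)  (17,18)  (19,20)
take (0,1); skip (0,5); take (9,11); take (13,14); take (17,18); take (19,20).
Selected: (0,1) (9,11) (13,14) (17,18) (19,20)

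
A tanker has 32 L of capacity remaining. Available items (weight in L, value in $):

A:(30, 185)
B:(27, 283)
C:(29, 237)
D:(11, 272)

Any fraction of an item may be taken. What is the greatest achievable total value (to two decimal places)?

492.11

Order: D (272/11=24.73) > B (283/27=10.48) > C (237/29=8.17) > A (185/30=6.17)
Fill: take D (11 @ 272) → take 21/27 of B → 220.11; 32/32 used.
Total value = 492.11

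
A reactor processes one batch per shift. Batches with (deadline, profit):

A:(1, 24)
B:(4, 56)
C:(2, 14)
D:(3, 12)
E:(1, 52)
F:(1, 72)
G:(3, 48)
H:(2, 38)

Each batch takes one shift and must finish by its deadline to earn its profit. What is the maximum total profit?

214

Take jobs in profit order; each goes to the latest open slot no later than its deadline.
Profit order: F=72 B=56 E=52 G=48 H=38 A=24 C=14 D=12
Assign: F→slot 1, B→slot 4, E skipped, G→slot 3, H→slot 2, A skipped, C skipped, D skipped.
Slots: [1:F] [2:H] [3:G] [4:B]
Profit = 72 + 38 + 48 + 56 = 214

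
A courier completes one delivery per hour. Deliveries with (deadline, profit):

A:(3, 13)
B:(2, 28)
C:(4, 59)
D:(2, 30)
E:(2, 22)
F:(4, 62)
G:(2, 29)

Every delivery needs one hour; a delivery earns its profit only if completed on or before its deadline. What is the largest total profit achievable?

Sort by profit descending; place each in the latest free slot ≤ its deadline.
Profit order: F=62 C=59 D=30 G=29 B=28 E=22 A=13
Assign: F→slot 4, C→slot 3, D→slot 2, G→slot 1, B skipped, E skipped, A skipped.
Slots: [1:G] [2:D] [3:C] [4:F]
Profit = 29 + 30 + 59 + 62 = 180

180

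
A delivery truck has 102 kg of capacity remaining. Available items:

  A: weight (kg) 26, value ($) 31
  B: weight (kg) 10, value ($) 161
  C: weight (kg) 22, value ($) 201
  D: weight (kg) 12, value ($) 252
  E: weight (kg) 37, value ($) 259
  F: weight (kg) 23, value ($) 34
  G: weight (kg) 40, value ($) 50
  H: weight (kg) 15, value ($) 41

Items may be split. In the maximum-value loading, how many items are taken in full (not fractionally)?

Greedy by value/weight ratio, highest first.
Ratios (sorted): D 21.00, B 16.10, C 9.14, E 7.00, H 2.73, F 1.48, G 1.25, A 1.19
take D (12 @ 252); take B (10 @ 161); take C (22 @ 201); take E (37 @ 259); take H (15 @ 41); take 6/23 of F → 8.87. Capacity used 102/102.
5 item(s) taken whole; one partial (take 6/23 of F).

5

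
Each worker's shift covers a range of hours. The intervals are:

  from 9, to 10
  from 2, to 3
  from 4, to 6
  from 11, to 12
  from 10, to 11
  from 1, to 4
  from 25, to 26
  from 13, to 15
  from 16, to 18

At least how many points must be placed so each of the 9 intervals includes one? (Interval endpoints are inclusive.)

By right end: [2,3]  [1,4]  [4,6]  [9,10]  [10,11]  [11,12]  [13,15]  [16,18]  [25,26]
[2,3] uncovered → point at 3; [4,6] uncovered → point at 6; [9,10] uncovered → point at 10; [11,12] uncovered → point at 12; [13,15] uncovered → point at 15; [16,18] uncovered → point at 18; [25,26] uncovered → point at 26.
Points: 3, 6, 10, 12, 15, 18, 26 (7 total).

7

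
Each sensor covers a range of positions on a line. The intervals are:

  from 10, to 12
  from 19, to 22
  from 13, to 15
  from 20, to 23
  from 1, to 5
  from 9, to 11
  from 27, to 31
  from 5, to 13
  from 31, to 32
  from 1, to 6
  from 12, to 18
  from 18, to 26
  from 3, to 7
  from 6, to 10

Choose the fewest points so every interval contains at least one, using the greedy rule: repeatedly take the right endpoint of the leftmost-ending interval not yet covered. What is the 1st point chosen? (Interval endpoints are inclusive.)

Sort by right endpoint; whenever an interval is uncovered, place a point at its right end.
By right end: [1,5]  [1,6]  [3,7]  [6,10]  [9,11]  [10,12]  [5,13]  [13,15]  [12,18]  [19,22]  [20,23]  [18,26]  [27,31]  [31,32]
[1,5] uncovered → point at 5; [6,10] uncovered → point at 10; [13,15] uncovered → point at 15; [19,22] uncovered → point at 22; [27,31] uncovered → point at 31.
Points: 5, 10, 15, 22, 31 (5 total).

5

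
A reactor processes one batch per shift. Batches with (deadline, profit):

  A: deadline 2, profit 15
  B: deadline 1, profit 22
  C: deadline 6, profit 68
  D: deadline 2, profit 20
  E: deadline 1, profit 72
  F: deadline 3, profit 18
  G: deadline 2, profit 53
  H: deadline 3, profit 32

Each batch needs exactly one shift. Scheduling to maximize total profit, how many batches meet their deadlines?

Sort by profit descending; place each in the latest free slot ≤ its deadline.
By profit: E(d1,72), C(d6,68), G(d2,53), H(d3,32), B(d1,22), D(d2,20), F(d3,18), A(d2,15)
E→slot 1; C→slot 6; G→slot 2; H→slot 3; B skipped; D skipped; F skipped; A skipped.
4 of 8 scheduled.

4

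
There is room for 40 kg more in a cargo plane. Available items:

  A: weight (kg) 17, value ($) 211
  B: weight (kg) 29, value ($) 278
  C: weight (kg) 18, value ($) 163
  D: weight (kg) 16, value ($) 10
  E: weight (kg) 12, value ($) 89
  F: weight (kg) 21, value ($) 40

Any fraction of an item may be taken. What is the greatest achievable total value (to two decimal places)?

431.48

Sort by value per unit weight and fill in that order.
Order: A (211/17=12.41) > B (278/29=9.59) > C (163/18=9.06) > E (89/12=7.42) > F (40/21=1.90) > D (10/16=0.62)
Fill: take A (17 @ 211) → take 23/29 of B → 220.48; 40/40 used.
Total value = 431.48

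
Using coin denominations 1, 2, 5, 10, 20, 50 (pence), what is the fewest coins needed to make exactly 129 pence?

6

Greedy: take as many of the largest coin as possible, then repeat with the remainder.
129 − 2×50→29 − 1×20→9 − 1×5→4 − 2×2→0
Total coins = 2 + 1 + 1 + 2 = 6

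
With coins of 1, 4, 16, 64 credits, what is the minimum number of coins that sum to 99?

99 − 1×64→35 − 2×16→3 − 3×1→0
Total coins = 1 + 2 + 3 = 6

6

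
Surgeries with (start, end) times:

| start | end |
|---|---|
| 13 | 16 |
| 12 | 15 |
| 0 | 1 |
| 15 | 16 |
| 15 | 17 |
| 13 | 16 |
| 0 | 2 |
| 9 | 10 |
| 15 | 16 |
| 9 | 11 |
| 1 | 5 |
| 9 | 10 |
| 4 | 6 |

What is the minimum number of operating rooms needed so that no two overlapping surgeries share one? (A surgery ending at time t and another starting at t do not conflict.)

5

Events (time:±→running): 0:+→1 0:+→2 1:-→1 1:+→2 2:-→1 4:+→2 5:-→1 6:-→0 9:+→1 9:+→2 9:+→3 10:-→2 10:-→1 11:-→0 12:+→1 13:+→2 13:+→3 15:-→2 15:+→3 15:+→4 15:+→5 … peak 5.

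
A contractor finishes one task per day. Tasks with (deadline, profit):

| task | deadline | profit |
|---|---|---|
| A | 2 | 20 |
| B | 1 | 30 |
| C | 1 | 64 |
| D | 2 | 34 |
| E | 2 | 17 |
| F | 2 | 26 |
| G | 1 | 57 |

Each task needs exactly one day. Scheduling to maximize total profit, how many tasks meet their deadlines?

2

Sort by profit descending; place each in the latest free slot ≤ its deadline.
By profit: C(d1,64), G(d1,57), D(d2,34), B(d1,30), F(d2,26), A(d2,20), E(d2,17)
C→slot 1; G skipped; D→slot 2; B skipped; F skipped; A skipped; E skipped.
2 of 7 scheduled.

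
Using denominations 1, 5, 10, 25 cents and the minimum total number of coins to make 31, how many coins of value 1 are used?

1

Greedy: take as many of the largest coin as possible, then repeat with the remainder.
31 = 1×25 + 1×5 + 1×1
Count of 1: 1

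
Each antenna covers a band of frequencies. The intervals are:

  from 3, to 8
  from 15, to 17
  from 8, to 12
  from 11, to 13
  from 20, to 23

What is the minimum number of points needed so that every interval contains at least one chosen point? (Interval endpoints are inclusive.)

Process intervals by earliest right end; each time one isn't hit yet, stab at its right endpoint.
By right end: [3,8]  [8,12]  [11,13]  [15,17]  [20,23]
[3,8] uncovered → point at 8; [11,13] uncovered → point at 13; [15,17] uncovered → point at 17; [20,23] uncovered → point at 23.
Points: 8, 13, 17, 23 (4 total).

4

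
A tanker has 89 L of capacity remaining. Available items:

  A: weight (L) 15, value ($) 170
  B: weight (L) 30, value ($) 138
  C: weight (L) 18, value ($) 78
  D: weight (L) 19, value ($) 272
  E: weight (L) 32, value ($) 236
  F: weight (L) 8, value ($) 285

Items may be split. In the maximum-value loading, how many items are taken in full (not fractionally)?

Sort by value per unit weight and fill in that order.
Ratios (sorted): F 35.62, D 14.32, A 11.33, E 7.38, B 4.60, C 4.33
take F (8 @ 285); take D (19 @ 272); take A (15 @ 170); take E (32 @ 236); take 15/30 of B → 69.00. Capacity used 89/89.
4 item(s) taken whole; one partial (take 15/30 of B).

4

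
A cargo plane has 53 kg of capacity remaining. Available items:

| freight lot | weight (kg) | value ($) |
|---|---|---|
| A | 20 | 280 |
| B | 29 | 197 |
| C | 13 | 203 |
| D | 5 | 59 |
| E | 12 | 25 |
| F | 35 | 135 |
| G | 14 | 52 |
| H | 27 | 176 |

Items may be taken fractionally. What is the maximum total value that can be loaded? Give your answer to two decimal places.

643.90

Sort by value per unit weight and fill in that order.
Ratios (sorted): C 15.62, A 14.00, D 11.80, B 6.79, H 6.52, F 3.86, G 3.71, E 2.08
take C (13 @ 203); take A (20 @ 280); take D (5 @ 59); take 15/29 of B → 101.90. Capacity used 53/53.
Total value = 643.90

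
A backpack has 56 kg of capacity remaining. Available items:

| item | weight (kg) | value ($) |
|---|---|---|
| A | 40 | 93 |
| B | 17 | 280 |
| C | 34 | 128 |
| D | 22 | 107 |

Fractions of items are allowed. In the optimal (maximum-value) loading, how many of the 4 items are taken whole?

Sort by value per unit weight and fill in that order.
Order: B (280/17=16.47) > D (107/22=4.86) > C (128/34=3.76) > A (93/40=2.33)
Fill: take B (17 @ 280) → take D (22 @ 107) → take 17/34 of C → 64.00; 56/56 used.
2 item(s) taken whole; one partial (take 17/34 of C).

2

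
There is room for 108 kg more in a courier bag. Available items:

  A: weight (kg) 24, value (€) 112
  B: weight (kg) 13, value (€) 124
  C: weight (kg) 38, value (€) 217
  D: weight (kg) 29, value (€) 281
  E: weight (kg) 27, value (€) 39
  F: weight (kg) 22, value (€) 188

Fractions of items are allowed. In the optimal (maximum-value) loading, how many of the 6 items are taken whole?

Ratios (sorted): D 9.69, B 9.54, F 8.55, C 5.71, A 4.67, E 1.44
take D (29 @ 281); take B (13 @ 124); take F (22 @ 188); take C (38 @ 217); take 6/24 of A → 28.00. Capacity used 108/108.
4 item(s) taken whole; one partial (take 6/24 of A).

4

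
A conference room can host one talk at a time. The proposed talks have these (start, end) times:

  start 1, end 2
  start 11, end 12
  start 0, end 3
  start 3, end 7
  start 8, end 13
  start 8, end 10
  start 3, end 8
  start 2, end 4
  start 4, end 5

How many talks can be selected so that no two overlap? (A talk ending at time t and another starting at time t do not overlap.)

5

Sort by end time and greedily take each interval whose start is ≥ the last chosen end.
By end time: (1,2), (0,3), (2,4), (4,5), (3,7), (3,8), (8,10), (11,12), (8,13).
Pick (1,2); next start ≥ 2 → (2,4); next start ≥ 4 → (4,5); next start ≥ 5 → (8,10); next start ≥ 10 → (11,12).
Selected 5 talks.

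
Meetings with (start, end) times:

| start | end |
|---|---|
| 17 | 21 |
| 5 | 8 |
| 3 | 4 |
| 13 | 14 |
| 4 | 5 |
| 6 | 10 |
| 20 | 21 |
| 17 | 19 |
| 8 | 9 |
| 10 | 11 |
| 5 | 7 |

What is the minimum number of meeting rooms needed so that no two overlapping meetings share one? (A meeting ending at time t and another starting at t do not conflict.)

Events (time:±→running): 3:+→1 4:-→0 4:+→1 5:-→0 5:+→1 5:+→2 6:+→3 … peak 3.

3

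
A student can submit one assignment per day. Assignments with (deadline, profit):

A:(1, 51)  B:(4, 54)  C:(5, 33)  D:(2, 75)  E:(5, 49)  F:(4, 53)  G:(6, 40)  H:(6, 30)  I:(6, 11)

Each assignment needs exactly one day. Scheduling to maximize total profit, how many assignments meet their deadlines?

6

By profit: D(d2,75), B(d4,54), F(d4,53), A(d1,51), E(d5,49), G(d6,40), C(d5,33), H(d6,30), I(d6,11)
D→slot 2; B→slot 4; F→slot 3; A→slot 1; E→slot 5; G→slot 6; C skipped; H skipped; I skipped.
6 of 9 scheduled.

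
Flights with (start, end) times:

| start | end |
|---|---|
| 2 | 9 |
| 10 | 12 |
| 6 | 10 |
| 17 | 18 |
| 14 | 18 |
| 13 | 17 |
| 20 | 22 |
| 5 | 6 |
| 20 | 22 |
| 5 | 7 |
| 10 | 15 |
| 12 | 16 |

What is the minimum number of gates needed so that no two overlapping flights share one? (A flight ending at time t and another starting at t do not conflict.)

4

Count concurrent intervals with a sweep; the peak is the room count.
starts: [2, 5, 5, 6, 10, 10, 12, 13, 14, 17, 20, 20]
ends:   [6, 7, 9, 10, 12, 15, 16, 17, 18, 18, 22, 22]
s2→1 s5→2 s5→3 e6→2 s6→3 e7→2 e9→1 e10→0 s10→1 s10→2 e12→1 s12→2 s13→3 s14→4  — peak 4.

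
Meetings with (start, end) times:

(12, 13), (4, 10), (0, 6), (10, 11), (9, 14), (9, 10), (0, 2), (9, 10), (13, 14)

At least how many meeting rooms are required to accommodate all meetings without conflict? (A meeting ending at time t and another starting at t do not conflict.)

Count concurrent intervals with a sweep; the peak is the room count.
starts: [0, 0, 4, 9, 9, 9, 10, 12, 13]
ends:   [2, 6, 10, 10, 10, 11, 13, 14, 14]
s0→1 s0→2 e2→1 s4→2 e6→1 s9→2 s9→3 s9→4  — peak 4.

4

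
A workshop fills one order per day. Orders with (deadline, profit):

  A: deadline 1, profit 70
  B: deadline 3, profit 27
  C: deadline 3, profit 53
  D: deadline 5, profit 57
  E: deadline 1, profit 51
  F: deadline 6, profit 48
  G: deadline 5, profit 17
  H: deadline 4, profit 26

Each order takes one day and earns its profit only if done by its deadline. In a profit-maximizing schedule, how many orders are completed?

Take jobs in profit order; each goes to the latest open slot no later than its deadline.
By profit: A(d1,70), D(d5,57), C(d3,53), E(d1,51), F(d6,48), B(d3,27), H(d4,26), G(d5,17)
A→slot 1; D→slot 5; C→slot 3; E skipped; F→slot 6; B→slot 2; H→slot 4; G skipped.
6 of 8 scheduled.

6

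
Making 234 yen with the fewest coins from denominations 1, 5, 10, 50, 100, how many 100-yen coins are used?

2

234 − 2×100→34 − 3×10→4 − 4×1→0
Count of 100: 2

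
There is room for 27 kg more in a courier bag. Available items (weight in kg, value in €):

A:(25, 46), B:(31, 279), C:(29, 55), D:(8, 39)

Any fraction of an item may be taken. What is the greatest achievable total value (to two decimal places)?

Ratios (sorted): B 9.00, D 4.88, C 1.90, A 1.84
take 27/31 of B → 243.00. Capacity used 27/27.
Total value = 243.00

243.00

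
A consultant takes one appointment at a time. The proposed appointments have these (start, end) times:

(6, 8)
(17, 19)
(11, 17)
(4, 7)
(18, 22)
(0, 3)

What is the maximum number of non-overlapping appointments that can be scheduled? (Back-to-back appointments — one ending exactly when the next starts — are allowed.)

4

By end time: (0,3), (4,7), (6,8), (11,17), (17,19), (18,22).
Pick (0,3); next start ≥ 3 → (4,7); next start ≥ 7 → (11,17); next start ≥ 17 → (17,19).
Selected 4 appointments.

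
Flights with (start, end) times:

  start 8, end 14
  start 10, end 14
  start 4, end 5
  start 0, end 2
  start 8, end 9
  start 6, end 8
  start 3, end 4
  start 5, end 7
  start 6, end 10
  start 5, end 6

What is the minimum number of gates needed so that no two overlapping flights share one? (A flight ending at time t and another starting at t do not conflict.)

3

Count concurrent intervals with a sweep; the peak is the room count.
starts: [0, 3, 4, 5, 5, 6, 6, 8, 8, 10]
ends:   [2, 4, 5, 6, 7, 8, 9, 10, 14, 14]
s0→1 e2→0 s3→1 e4→0 s4→1 e5→0 s5→1 s5→2 e6→1 s6→2 s6→3  — peak 3.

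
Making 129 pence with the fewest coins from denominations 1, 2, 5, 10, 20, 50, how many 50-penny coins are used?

Greedy: take as many of the largest coin as possible, then repeat with the remainder.
129 − 2×50→29 − 1×20→9 − 1×5→4 − 2×2→0
Count of 50: 2

2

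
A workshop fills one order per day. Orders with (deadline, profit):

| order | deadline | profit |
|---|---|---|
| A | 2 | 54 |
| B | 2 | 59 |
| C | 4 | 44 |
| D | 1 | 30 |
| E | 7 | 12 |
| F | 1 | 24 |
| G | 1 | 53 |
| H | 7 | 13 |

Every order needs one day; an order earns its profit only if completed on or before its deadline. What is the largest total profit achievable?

182

Profit order: B=59 A=54 G=53 C=44 D=30 F=24 H=13 E=12
Assign: B→slot 2, A→slot 1, G skipped, C→slot 4, D skipped, F skipped, H→slot 7, E→slot 6.
Slots: [1:A] [2:B] [4:C] [6:E] [7:H]
Profit = 54 + 59 + 44 + 12 + 13 = 182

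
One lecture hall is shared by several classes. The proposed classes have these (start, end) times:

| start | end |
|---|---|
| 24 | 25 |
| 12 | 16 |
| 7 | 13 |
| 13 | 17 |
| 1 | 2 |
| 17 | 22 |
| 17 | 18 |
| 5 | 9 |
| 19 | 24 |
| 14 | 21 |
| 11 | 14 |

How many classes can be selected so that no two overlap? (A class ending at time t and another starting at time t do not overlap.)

Greedy by earliest finish: after sorting by end time, pick each interval compatible with the last pick.
Sorted by end: (1,2)  (5,9)  (7,13)  (11,14)  (12,16)  (13,17)  (17,18)  (14,21)  (17,22)  (19,24)  (24,25)
take (1,2); take (5,9); skip (7,13); take (11,14); skip (13,17); take (17,18); skip (14,21); take (19,24); take (24,25).
Selected 6 classes.

6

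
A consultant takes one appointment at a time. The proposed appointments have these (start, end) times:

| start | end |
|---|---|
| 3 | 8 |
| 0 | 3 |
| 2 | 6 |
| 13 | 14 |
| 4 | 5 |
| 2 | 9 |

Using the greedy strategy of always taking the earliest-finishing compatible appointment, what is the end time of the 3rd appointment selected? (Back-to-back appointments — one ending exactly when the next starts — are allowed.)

14

By end time: (0,3), (4,5), (2,6), (3,8), (2,9), (13,14).
Pick (0,3); next start ≥ 3 → (4,5); next start ≥ 5 → (13,14).
Selected: (0,3) (4,5) (13,14)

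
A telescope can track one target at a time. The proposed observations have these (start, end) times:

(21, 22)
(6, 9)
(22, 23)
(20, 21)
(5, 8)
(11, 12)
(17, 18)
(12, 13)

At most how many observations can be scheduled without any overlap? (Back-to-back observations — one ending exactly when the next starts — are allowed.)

Greedy by earliest finish: after sorting by end time, pick each interval compatible with the last pick.
By end time: (5,8), (6,9), (11,12), (12,13), (17,18), (20,21), (21,22), (22,23).
Pick (5,8); next start ≥ 8 → (11,12); next start ≥ 12 → (12,13); next start ≥ 13 → (17,18); next start ≥ 18 → (20,21); next start ≥ 21 → (21,22); next start ≥ 22 → (22,23).
Selected 7 observations.

7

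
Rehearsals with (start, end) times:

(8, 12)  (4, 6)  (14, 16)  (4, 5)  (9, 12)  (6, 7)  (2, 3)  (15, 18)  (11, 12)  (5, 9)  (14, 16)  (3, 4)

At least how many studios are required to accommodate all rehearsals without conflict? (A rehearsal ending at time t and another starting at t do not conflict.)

3

Events (time:±→running): 2:+→1 3:-→0 3:+→1 4:-→0 4:+→1 4:+→2 5:-→1 5:+→2 6:-→1 6:+→2 7:-→1 8:+→2 9:-→1 9:+→2 11:+→3 … peak 3.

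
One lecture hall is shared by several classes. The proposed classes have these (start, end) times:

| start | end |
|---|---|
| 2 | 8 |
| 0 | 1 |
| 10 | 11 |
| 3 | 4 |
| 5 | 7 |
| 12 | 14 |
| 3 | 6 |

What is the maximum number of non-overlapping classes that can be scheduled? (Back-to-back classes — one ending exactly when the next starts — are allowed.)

5

Sort by end time and greedily take each interval whose start is ≥ the last chosen end.
By end time: (0,1), (3,4), (3,6), (5,7), (2,8), (10,11), (12,14).
Pick (0,1); next start ≥ 1 → (3,4); next start ≥ 4 → (5,7); next start ≥ 7 → (10,11); next start ≥ 11 → (12,14).
Selected 5 classes.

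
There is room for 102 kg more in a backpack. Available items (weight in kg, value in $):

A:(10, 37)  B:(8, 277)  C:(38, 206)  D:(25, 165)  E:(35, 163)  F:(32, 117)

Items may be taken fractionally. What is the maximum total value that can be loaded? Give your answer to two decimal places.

Greedy by value/weight ratio, highest first.
Order: B (277/8=34.62) > D (165/25=6.60) > C (206/38=5.42) > E (163/35=4.66) > A (37/10=3.70) > F (117/32=3.66)
Fill: take B (8 @ 277) → take D (25 @ 165) → take C (38 @ 206) → take 31/35 of E → 144.37; 102/102 used.
Total value = 792.37

792.37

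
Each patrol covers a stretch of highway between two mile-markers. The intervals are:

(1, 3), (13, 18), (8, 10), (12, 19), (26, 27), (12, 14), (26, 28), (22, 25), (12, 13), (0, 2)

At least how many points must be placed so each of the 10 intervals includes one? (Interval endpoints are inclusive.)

5

Sorted: [0,2] [1,3] [8,10] [12,13] [12,14] [13,18] [12,19] [22,25] [26,27] [26,28]
{[0,2],[1,3]} hit by 2; {[8,10]} hit by 10; {[12,13],[12,14],[13,18],[12,19]} hit by 13; {[22,25]} hit by 25; {[26,27],[26,28]} hit by 27.
Points: 2, 10, 13, 25, 27 (5 total).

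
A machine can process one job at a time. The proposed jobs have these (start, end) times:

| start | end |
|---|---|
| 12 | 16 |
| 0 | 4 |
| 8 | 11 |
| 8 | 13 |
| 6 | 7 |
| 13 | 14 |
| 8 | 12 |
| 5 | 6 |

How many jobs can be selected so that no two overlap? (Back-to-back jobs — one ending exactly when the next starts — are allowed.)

5

Greedy by earliest finish: after sorting by end time, pick each interval compatible with the last pick.
Sorted by end: (0,4)  (5,6)  (6,7)  (8,11)  (8,12)  (8,13)  (13,14)  (12,16)
take (0,4); take (5,6); take (6,7); take (8,11); skip (8,13); take (13,14); skip (12,16).
Selected 5 jobs.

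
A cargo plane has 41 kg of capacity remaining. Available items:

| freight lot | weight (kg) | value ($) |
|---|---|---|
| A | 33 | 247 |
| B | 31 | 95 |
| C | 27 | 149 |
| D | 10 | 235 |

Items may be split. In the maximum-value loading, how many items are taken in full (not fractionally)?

1

Sort by value per unit weight and fill in that order.
Order: D (235/10=23.50) > A (247/33=7.48) > C (149/27=5.52) > B (95/31=3.06)
Fill: take D (10 @ 235) → take 31/33 of A → 232.03; 41/41 used.
1 item(s) taken whole; one partial (take 31/33 of A).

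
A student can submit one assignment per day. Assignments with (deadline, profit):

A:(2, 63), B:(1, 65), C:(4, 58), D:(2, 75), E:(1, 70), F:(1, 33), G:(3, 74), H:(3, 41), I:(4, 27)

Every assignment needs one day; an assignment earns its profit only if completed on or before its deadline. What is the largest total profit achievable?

Take jobs in profit order; each goes to the latest open slot no later than its deadline.
By profit: D(d2,75), G(d3,74), E(d1,70), B(d1,65), A(d2,63), C(d4,58), H(d3,41), F(d1,33), I(d4,27)
D→slot 2; G→slot 3; E→slot 1; B skipped; A skipped; C→slot 4; H skipped; F skipped; I skipped.
Profit = 70 + 75 + 74 + 58 = 277

277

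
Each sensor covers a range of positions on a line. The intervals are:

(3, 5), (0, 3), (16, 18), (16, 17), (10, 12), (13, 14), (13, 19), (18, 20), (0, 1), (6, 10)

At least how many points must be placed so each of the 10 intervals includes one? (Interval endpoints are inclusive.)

6

Process intervals by earliest right end; each time one isn't hit yet, stab at its right endpoint.
Sorted: [0,1] [0,3] [3,5] [6,10] [10,12] [13,14] [16,17] [16,18] [13,19] [18,20]
{[0,1],[0,3]} hit by 1; {[3,5]} hit by 5; {[6,10],[10,12]} hit by 10; {[13,14]} hit by 14; {[16,17],[16,18],[13,19]} hit by 17; {[18,20]} hit by 20.
Points: 1, 5, 10, 14, 17, 20 (6 total).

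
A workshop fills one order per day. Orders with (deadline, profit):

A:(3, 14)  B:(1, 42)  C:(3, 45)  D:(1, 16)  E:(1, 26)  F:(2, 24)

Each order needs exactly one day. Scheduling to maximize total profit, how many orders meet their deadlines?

By profit: C(d3,45), B(d1,42), E(d1,26), F(d2,24), D(d1,16), A(d3,14)
C→slot 3; B→slot 1; E skipped; F→slot 2; D skipped; A skipped.
3 of 6 scheduled.

3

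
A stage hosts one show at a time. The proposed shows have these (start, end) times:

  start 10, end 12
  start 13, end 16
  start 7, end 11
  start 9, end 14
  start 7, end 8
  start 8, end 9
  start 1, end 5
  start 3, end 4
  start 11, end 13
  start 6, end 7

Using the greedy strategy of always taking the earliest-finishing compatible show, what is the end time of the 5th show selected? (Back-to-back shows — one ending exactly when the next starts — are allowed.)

12

Order by finish time; keep every interval that doesn't clash with the previous kept one.
By end time: (3,4), (1,5), (6,7), (7,8), (8,9), (7,11), (10,12), (11,13), (9,14), (13,16).
Pick (3,4); next start ≥ 4 → (6,7); next start ≥ 7 → (7,8); next start ≥ 8 → (8,9); next start ≥ 9 → (10,12); next start ≥ 12 → (13,16).
Selected: (3,4) (6,7) (7,8) (8,9) (10,12) (13,16)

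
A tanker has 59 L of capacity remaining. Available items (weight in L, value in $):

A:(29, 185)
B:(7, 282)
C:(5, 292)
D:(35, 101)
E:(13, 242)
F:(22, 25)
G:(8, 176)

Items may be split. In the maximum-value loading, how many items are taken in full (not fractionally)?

Sort by value per unit weight and fill in that order.
Ratios (sorted): C 58.40, B 40.29, G 22.00, E 18.62, A 6.38, D 2.89, F 1.14
take C (5 @ 292); take B (7 @ 282); take G (8 @ 176); take E (13 @ 242); take 26/29 of A → 165.86. Capacity used 59/59.
4 item(s) taken whole; one partial (take 26/29 of A).

4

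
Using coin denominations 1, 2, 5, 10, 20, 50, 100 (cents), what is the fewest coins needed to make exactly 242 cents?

Greedy: take as many of the largest coin as possible, then repeat with the remainder.
242 − 2×100→42 − 2×20→2 − 1×2→0
Total coins = 2 + 2 + 1 = 5

5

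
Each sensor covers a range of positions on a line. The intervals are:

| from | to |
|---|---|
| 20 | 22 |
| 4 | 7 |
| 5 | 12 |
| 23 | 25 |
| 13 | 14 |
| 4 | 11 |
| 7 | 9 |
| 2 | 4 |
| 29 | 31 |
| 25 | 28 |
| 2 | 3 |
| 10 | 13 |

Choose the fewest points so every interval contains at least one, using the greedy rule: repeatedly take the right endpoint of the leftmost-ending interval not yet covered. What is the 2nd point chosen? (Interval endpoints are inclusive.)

7

By right end: [2,3]  [2,4]  [4,7]  [7,9]  [4,11]  [5,12]  [10,13]  [13,14]  [20,22]  [23,25]  [25,28]  [29,31]
[2,3] uncovered → point at 3; [4,7] uncovered → point at 7; [10,13] uncovered → point at 13; [20,22] uncovered → point at 22; [23,25] uncovered → point at 25; [29,31] uncovered → point at 31.
Points: 3, 7, 13, 22, 25, 31 (6 total).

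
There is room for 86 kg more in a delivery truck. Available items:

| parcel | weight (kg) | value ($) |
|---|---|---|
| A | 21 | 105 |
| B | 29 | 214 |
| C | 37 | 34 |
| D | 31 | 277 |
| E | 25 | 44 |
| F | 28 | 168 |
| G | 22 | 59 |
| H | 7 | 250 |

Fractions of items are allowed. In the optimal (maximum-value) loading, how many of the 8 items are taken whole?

Ratios (sorted): H 35.71, D 8.94, B 7.38, F 6.00, A 5.00, G 2.68, E 1.76, C 0.92
take H (7 @ 250); take D (31 @ 277); take B (29 @ 214); take 19/28 of F → 114.00. Capacity used 86/86.
3 item(s) taken whole; one partial (take 19/28 of F).

3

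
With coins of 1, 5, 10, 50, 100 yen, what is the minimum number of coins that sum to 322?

7

322 = 3×100 + 2×10 + 2×1
Total coins = 3 + 2 + 2 = 7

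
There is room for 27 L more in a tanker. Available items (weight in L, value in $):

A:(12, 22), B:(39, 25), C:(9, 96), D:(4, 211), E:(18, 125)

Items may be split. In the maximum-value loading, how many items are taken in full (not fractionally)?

Sort by value per unit weight and fill in that order.
Order: D (211/4=52.75) > C (96/9=10.67) > E (125/18=6.94) > A (22/12=1.83) > B (25/39=0.64)
Fill: take D (4 @ 211) → take C (9 @ 96) → take 14/18 of E → 97.22; 27/27 used.
2 item(s) taken whole; one partial (take 14/18 of E).

2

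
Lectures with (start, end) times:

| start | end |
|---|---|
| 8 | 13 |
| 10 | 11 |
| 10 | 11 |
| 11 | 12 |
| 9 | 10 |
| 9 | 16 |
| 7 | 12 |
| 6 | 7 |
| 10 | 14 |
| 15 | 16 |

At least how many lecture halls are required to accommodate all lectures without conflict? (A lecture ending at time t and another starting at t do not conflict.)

6

starts: [6, 7, 8, 9, 9, 10, 10, 10, 11, 15]
ends:   [7, 10, 11, 11, 12, 12, 13, 14, 16, 16]
s6→1 e7→0 s7→1 s8→2 s9→3 s9→4 e10→3 s10→4 s10→5 s10→6  — peak 6.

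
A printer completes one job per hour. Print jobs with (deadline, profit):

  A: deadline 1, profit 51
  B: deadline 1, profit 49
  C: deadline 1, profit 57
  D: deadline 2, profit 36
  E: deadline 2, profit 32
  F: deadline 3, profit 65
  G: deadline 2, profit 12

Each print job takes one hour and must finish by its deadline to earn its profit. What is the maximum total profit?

By profit: F(d3,65), C(d1,57), A(d1,51), B(d1,49), D(d2,36), E(d2,32), G(d2,12)
F→slot 3; C→slot 1; A skipped; B skipped; D→slot 2; E skipped; G skipped.
Profit = 57 + 36 + 65 = 158

158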